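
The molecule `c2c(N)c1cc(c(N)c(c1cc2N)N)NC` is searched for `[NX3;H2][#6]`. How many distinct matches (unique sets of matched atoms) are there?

4

[NX3;H2][#6] is the SMARTS for a primary amine: a trivalent nitrogen with two H attached to carbon.
The molecule carries 4 separate instances of a primary amino group (-NH2) meeting every constraint; each maps to a distinct set of atoms, giving 4 matches.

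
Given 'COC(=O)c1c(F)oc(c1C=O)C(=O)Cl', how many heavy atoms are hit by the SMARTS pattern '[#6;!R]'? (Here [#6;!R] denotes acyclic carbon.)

4

The query [#6;!R] means: carbon not in any ring.
Check the 15 heavy atoms by environment: 1× o (aromatic, in 5-ring) → no; 4× c (aromatic, in 5-ring) → no; 4× C (acyclic) → match; 4× O (acyclic) → no; 1× Cl (acyclic) → no; 1× F (acyclic) → no.
That gives 4 matching atoms.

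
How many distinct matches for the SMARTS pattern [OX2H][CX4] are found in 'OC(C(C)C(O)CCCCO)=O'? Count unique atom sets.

[OX2H][CX4] is the SMARTS for an aliphatic alcohol: a hydroxyl oxygen bound to an sp3 (X4) carbon.
The molecule carries 2 separate instances of a hydroxyl group (-OH) meeting every constraint; each maps to a distinct set of atoms, giving 2 matches.

2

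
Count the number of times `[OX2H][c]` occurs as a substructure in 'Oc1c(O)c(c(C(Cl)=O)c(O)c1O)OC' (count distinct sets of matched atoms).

[OX2H][c] is the SMARTS for a phenol: a hydroxyl oxygen attached to an aromatic carbon.
The molecule carries 4 separate instances of a hydroxyl group (-OH) meeting every constraint; each maps to a distinct set of atoms, giving 4 matches.

4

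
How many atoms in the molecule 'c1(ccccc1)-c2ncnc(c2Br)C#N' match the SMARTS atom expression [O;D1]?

0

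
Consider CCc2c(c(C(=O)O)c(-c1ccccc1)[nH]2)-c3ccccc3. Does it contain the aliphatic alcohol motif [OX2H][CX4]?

No

The pattern [OX2H][CX4] describes a hydroxyl oxygen bound to an sp3 (X4) carbon — an aliphatic alcohol.
The closest candidate here is a carboxylic acid group (-C(=O)OH), but the -OH is on a CX3 carbonyl carbon, not a CX4 carbon. No other fragment satisfies the full query, so there is no match.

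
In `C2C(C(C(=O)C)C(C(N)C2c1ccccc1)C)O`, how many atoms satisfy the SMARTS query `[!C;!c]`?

3

Check the 18 heavy atoms by environment: 9× C → no; 6× c (aromatic) → no; 2× O → match; 1× N → match.
Summing the matching environments: 2 + 1 = 3 matching atoms.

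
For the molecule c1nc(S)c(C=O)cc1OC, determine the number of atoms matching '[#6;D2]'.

The query [#6;D2] means: any carbon bonded to exactly two heavy atoms.
Check the 11 heavy atoms by environment: 1× n (aromatic, D2) → no; 2× c (aromatic, D2) → match; 3× c (aromatic, D3) → no; 1× C (D2) → match; 1× O (D1) → no; 1× S (D1) → no; 1× O (D2) → no; 1× C (D1) → no.
Summing the matching environments: 2 + 1 = 3 matching atoms.

3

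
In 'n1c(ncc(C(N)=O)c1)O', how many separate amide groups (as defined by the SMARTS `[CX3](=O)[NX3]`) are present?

[CX3](=O)[NX3] is the SMARTS for an amide: a carbonyl carbon bonded to a trivalent nitrogen.
Exactly one fragment in the molecule meets all constraints, giving 1 match.

1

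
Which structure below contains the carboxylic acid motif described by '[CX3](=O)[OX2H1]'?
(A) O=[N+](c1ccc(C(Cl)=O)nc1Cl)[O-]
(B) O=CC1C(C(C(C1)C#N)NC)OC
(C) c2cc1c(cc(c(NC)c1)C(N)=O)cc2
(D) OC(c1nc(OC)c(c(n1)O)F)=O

[CX3](=O)[OX2H1] describes an sp2 carbon double-bonded to O and single-bonded to an -OH oxygen (a carboxylic acid).
(A) has an acyl chloride (-C(=O)Cl) but the carbonyl is bonded to Cl, not to an -OH oxygen.
(B) has an aldehyde (-CHO) but there is no singly-bonded oxygen on the carbonyl carbon.
(C) has a primary amide (-C(=O)NH2) but the carbonyl is bonded to N, not to an -OH oxygen.
(D) contains a carboxylic acid group (-C(=O)OH), which satisfies every atom and bond constraint.
So the answer is (D).

D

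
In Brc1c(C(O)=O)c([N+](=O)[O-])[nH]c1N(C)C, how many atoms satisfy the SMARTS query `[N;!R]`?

Check the 15 heavy atoms by environment: 1× n (aromatic, in 5-ring) → no; 4× c (aromatic, in 5-ring) → no; 3× C (acyclic) → no; 3× O (acyclic) → no; 1× N (charge +1, acyclic) → match; 1× O (charge -1, acyclic) → no; 1× N (acyclic) → match; 1× Br (acyclic) → no.
Summing the matching environments: 1 + 1 = 2 matching atoms.

2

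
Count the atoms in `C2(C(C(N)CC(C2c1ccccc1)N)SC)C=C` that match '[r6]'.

12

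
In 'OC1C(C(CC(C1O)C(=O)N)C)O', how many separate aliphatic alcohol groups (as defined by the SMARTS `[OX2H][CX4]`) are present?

3

[OX2H][CX4] is the SMARTS for an aliphatic alcohol: a hydroxyl oxygen bound to an sp3 (X4) carbon.
The molecule carries 3 separate instances of a hydroxyl group (-OH) meeting every constraint; each maps to a distinct set of atoms, giving 3 matches.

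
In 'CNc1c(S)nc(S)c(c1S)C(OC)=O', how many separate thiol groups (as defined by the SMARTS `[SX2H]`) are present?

[SX2H] is the SMARTS for a thiol: an aliphatic sulfur with two connections, one being H.
The molecule carries 3 separate instances of a thiol (-SH) meeting every constraint; each maps to a distinct set of atoms, giving 3 matches.

3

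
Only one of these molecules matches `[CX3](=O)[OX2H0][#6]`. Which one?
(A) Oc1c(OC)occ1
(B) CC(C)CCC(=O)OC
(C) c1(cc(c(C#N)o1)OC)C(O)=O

B

[CX3](=O)[OX2H0][#6] describes a carbonyl carbon bonded to an oxygen that is itself bonded to carbon (no H on that O) (an ester).
(A) has a methoxy ether (-OCH3) but the ether oxygen is not adjacent to a C=O carbon.
(B) contains a methyl-ester group (-C(=O)OCH3), which satisfies every atom and bond constraint.
(C) has a methoxy ether (-OCH3) but the ether oxygen is not adjacent to a C=O carbon.
So the answer is (B).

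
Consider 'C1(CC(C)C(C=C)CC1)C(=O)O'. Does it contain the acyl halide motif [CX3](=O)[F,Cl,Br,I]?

No

The pattern [CX3](=O)[F,Cl,Br,I] describes a carbonyl carbon bonded to a halogen — an acyl halide.
The closest candidate here is a carboxylic acid group (-C(=O)OH), but the carbonyl is bonded to -OH, not to a halogen. No other fragment satisfies the full query, so there is no match.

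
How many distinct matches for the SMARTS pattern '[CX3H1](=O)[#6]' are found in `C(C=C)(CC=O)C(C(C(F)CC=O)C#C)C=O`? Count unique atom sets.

3

[CX3H1](=O)[#6] is the SMARTS for an aldehyde: an sp2 carbon with one H, double-bonded to O and single-bonded to carbon.
The molecule carries 3 separate instances of an aldehyde (-CHO) meeting every constraint; each maps to a distinct set of atoms, giving 3 matches.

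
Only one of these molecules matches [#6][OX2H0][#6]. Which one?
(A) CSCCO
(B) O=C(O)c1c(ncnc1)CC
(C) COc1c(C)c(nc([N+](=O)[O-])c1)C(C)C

[#6][OX2H0][#6] describes an aliphatic oxygen bridging two carbons with no H on the oxygen (an ether).
(A) has a hydroxyl group (-OH) but the oxygen has H1, not H0 bridging two carbons.
(B) has a carboxylic acid group (-C(=O)OH) but the -OH oxygen has H1; the =O is OX1, not OX2.
(C) contains a methoxy ether (-OCH3), which satisfies every atom and bond constraint.
So the answer is (C).

C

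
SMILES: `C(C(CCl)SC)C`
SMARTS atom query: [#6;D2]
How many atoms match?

2

The query [#6;D2] means: any carbon bonded to exactly two heavy atoms.
Check the 7 heavy atoms by environment: 2× C (D2) → match; 1× C (D3) → no; 2× C (D1) → no; 1× Cl (D1) → no; 1× S (D2) → no.
That gives 2 matching atoms.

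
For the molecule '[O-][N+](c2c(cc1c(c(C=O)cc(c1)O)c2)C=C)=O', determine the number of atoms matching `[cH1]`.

4

The query [cH1] means: aromatic carbon bearing exactly one hydrogen.
Check the 18 heavy atoms by environment: 6× c (aromatic, H0) → no; 4× c (aromatic, H1) → match; 1× O (H1) → no; 2× C (H1) → no; 2× O (H0) → no; 1× N (charge +1, H0) → no; 1× O (charge -1, H0) → no; 1× C (H2) → no.
That gives 4 matching atoms.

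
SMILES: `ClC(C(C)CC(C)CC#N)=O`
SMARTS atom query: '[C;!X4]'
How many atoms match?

2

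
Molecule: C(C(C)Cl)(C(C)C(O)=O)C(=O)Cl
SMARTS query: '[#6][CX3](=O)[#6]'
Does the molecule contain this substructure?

No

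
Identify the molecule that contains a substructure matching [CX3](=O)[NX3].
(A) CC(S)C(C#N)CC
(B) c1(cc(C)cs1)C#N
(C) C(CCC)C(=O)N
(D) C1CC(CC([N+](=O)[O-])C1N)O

C

[CX3](=O)[NX3] describes a carbonyl carbon bonded to a trivalent nitrogen (an amide).
(A) has a nitrile (-C#N) but the nitrile N is NX1 (triple-bonded), not NX3.
(B) has a nitrile (-C#N) but the nitrile N is NX1 (triple-bonded), not NX3.
(C) contains a primary amide (-C(=O)NH2), which satisfies every atom and bond constraint.
(D) has a primary amino group (-NH2) but the -NH2 is not attached to a carbonyl carbon.
So the answer is (C).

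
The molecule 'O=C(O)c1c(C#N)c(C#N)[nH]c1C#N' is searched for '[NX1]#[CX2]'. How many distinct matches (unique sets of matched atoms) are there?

[NX1]#[CX2] is the SMARTS for a nitrile: a nitrogen triple-bonded to a two-connected carbon.
The molecule carries 3 separate instances of a nitrile (-C#N) meeting every constraint; each maps to a distinct set of atoms, giving 3 matches.

3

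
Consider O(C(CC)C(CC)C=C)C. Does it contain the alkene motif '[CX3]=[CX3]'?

Yes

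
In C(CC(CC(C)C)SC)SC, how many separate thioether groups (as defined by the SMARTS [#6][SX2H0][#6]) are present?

2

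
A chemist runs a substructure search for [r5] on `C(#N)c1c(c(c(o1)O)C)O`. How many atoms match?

5

Check the 10 heavy atoms by environment: 1× o (aromatic, in 5-ring) → match; 4× c (aromatic, in 5-ring) → match; 2× O (acyclic) → no; 2× C (acyclic) → no; 1× N (acyclic) → no.
Summing the matching environments: 1 + 4 = 5 matching atoms.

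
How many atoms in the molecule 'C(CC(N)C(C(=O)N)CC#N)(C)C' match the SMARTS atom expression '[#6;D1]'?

2

The query [#6;D1] means: carbon bonded to exactly one heavy atom.
Check the 13 heavy atoms by environment: 3× C (D2) → no; 4× C (D3) → no; 3× N (D1) → no; 1× O (D1) → no; 2× C (D1) → match.
That gives 2 matching atoms.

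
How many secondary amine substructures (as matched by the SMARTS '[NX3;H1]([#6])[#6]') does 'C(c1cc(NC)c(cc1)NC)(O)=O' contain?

[NX3;H1]([#6])[#6] is the SMARTS for a secondary amine: a trivalent nitrogen with one H, bonded to two carbons.
The molecule carries 2 separate instances of an N-methylamino group (-NHCH3) meeting every constraint; each maps to a distinct set of atoms, giving 2 matches.

2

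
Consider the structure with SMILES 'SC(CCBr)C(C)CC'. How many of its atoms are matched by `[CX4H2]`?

3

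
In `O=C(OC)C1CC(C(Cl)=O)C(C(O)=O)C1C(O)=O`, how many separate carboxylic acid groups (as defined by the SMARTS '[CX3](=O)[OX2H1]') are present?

2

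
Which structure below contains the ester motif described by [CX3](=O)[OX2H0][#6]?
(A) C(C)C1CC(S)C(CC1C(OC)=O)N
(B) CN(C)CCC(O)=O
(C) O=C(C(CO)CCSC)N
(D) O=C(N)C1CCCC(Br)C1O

[CX3](=O)[OX2H0][#6] describes a carbonyl carbon bonded to an oxygen that is itself bonded to carbon (no H on that O) (an ester).
(A) contains a methyl-ester group (-C(=O)OCH3), which satisfies every atom and bond constraint.
(B) has a carboxylic acid group (-C(=O)OH) but the singly-bonded O carries H (OX2H1, not H0).
(C) has a primary amide (-C(=O)NH2) but the carbonyl is bonded to N, not to an O-C linkage.
(D) has a primary amide (-C(=O)NH2) but the carbonyl is bonded to N, not to an O-C linkage.
So the answer is (A).

A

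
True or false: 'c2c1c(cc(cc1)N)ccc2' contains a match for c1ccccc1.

True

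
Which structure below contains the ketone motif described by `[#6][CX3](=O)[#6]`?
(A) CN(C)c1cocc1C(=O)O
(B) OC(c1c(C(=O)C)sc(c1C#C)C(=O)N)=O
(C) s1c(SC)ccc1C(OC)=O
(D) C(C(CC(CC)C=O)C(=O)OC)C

B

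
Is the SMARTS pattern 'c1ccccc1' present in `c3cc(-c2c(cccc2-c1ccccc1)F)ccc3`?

Yes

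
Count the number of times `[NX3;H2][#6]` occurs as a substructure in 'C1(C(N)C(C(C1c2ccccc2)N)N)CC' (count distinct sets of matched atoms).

3

[NX3;H2][#6] is the SMARTS for a primary amine: a trivalent nitrogen with two H attached to carbon.
The molecule carries 3 separate instances of a primary amino group (-NH2) meeting every constraint; each maps to a distinct set of atoms, giving 3 matches.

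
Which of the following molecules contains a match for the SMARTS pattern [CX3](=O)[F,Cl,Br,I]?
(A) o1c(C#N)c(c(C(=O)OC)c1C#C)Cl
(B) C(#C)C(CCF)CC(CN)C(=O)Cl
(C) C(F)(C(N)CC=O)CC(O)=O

B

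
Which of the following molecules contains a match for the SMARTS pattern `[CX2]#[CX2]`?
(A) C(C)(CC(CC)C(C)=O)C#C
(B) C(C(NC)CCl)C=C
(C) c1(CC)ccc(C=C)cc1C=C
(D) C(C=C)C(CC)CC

[CX2]#[CX2] describes a carbon-carbon triple bond (an alkyne).
(A) contains an ethynyl group (-C#CH), which satisfies every atom and bond constraint.
(B) has a vinyl group (-CH=CH2) but the C=C is a double bond; both carbons are CX3, not CX2.
(C) has a vinyl group (-CH=CH2) but the C=C is a double bond; both carbons are CX3, not CX2.
(D) has a vinyl group (-CH=CH2) but the C=C is a double bond; both carbons are CX3, not CX2.
So the answer is (A).

A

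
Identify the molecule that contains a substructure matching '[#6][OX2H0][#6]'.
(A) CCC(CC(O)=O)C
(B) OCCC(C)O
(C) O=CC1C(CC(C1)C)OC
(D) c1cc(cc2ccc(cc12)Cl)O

C

[#6][OX2H0][#6] describes an aliphatic oxygen bridging two carbons with no H on the oxygen (an ether).
(A) has a carboxylic acid group (-C(=O)OH) but the -OH oxygen has H1; the =O is OX1, not OX2.
(B) has a hydroxyl group (-OH) but the oxygen has H1, not H0 bridging two carbons.
(C) contains a methoxy ether (-OCH3), which satisfies every atom and bond constraint.
(D) has a hydroxyl group (-OH) but the oxygen has H1, not H0 bridging two carbons.
So the answer is (C).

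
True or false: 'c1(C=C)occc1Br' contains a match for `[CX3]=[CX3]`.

The pattern [CX3]=[CX3] describes a non-aromatic C=C double bond between two sp2 carbons — an alkene.
The molecule carries a vinyl group (-CH=CH2), whose atoms satisfy every constraint of the query, so the pattern matches.

True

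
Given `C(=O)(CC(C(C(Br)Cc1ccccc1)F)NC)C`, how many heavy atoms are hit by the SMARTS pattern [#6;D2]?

7

The query [#6;D2] means: any carbon bonded to exactly two heavy atoms.
Check the 18 heavy atoms by environment: 2× C (D2) → match; 4× C (D3) → no; 1× Br (D1) → no; 1× c (aromatic, D3) → no; 5× c (aromatic, D2) → match; 1× F (D1) → no; 1× O (D1) → no; 2× C (D1) → no; 1× N (D2) → no.
Summing the matching environments: 2 + 5 = 7 matching atoms.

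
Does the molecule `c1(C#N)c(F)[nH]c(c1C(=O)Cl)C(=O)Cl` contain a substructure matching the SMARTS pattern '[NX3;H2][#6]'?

No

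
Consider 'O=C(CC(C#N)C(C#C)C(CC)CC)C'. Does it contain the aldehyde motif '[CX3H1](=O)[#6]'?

No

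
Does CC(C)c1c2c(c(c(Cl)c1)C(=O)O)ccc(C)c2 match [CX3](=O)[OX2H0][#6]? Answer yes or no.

The pattern [CX3](=O)[OX2H0][#6] describes a carbonyl carbon bonded to an oxygen that is itself bonded to carbon (no H on that O) — an ester.
The closest candidate here is a carboxylic acid group (-C(=O)OH), but the singly-bonded O carries H (OX2H1, not H0). No other fragment satisfies the full query, so there is no match.

No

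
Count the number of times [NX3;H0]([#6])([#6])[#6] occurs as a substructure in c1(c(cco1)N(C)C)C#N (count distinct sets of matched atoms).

1

[NX3;H0]([#6])([#6])[#6] is the SMARTS for a tertiary amine: a trivalent nitrogen with no H, bonded to three carbons.
Exactly one fragment in the molecule meets all constraints, giving 1 match.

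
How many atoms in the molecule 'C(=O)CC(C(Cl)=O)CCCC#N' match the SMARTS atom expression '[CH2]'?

4

The query [CH2] means: aliphatic carbon with exactly two hydrogens.
Check the 12 heavy atoms by environment: 4× C (H2) → match; 2× C (H1) → no; 2× C (H0) → no; 1× N (H0) → no; 2× O (H0) → no; 1× Cl (H0) → no.
That gives 4 matching atoms.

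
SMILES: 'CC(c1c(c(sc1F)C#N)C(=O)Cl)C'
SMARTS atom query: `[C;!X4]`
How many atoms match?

2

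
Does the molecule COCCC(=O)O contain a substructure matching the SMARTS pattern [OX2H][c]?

The pattern [OX2H][c] describes a hydroxyl oxygen attached to an aromatic carbon — a phenol.
The closest candidate here is a methoxy ether (-OCH3), but the oxygen has H0, not H1. No other fragment satisfies the full query, so there is no match.

No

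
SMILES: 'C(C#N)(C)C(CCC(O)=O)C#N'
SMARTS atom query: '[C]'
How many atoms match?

8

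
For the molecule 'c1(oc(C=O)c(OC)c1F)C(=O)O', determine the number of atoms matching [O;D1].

3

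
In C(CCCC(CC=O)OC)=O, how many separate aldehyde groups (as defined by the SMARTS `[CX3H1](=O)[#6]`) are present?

2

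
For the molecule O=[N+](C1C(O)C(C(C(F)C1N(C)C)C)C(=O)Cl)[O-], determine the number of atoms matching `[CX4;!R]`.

The query [CX4;!R] means: aliphatic carbon with four total connections, not in a ring.
Check the 18 heavy atoms by environment: 6× C (X4, in 6-ring) → no; 1× C (X3, acyclic) → no; 2× O (X1, acyclic) → no; 1× Cl (X1, acyclic) → no; 1× N (charge +1, X3, acyclic) → no; 1× O (charge -1, X1, acyclic) → no; 1× N (X3, acyclic) → no; 3× C (X4, acyclic) → match; 1× F (X1, acyclic) → no; 1× O (X2, acyclic) → no.
That gives 3 matching atoms.

3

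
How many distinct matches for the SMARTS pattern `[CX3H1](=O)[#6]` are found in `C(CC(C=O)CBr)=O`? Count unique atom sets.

[CX3H1](=O)[#6] is the SMARTS for an aldehyde: an sp2 carbon with one H, double-bonded to O and single-bonded to carbon.
The molecule carries 2 separate instances of an aldehyde (-CHO) meeting every constraint; each maps to a distinct set of atoms, giving 2 matches.

2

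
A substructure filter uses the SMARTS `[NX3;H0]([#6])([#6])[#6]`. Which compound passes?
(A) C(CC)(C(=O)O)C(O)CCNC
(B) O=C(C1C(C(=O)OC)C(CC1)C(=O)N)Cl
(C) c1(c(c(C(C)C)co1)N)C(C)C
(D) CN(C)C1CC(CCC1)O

D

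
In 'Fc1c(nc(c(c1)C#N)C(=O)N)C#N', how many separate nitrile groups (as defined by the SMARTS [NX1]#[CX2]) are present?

2

[NX1]#[CX2] is the SMARTS for a nitrile: a nitrogen triple-bonded to a two-connected carbon.
The molecule carries 2 separate instances of a nitrile (-C#N) meeting every constraint; each maps to a distinct set of atoms, giving 2 matches.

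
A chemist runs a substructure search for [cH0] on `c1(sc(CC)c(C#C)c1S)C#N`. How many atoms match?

The query [cH0] means: aromatic carbon with no attached hydrogen (substituted or ring-fusion).
Check the 12 heavy atoms by environment: 1× s (aromatic, H0) → no; 4× c (aromatic, H0) → match; 1× S (H1) → no; 1× C (H2) → no; 1× C (H3) → no; 2× C (H0) → no; 1× C (H1) → no; 1× N (H0) → no.
That gives 4 matching atoms.

4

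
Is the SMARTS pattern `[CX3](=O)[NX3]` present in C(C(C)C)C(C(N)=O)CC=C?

The pattern [CX3](=O)[NX3] describes a carbonyl carbon bonded to a trivalent nitrogen — an amide.
The molecule carries a primary amide (-C(=O)NH2), whose atoms satisfy every constraint of the query, so the pattern matches.

Yes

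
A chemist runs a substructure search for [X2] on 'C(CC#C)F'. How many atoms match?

2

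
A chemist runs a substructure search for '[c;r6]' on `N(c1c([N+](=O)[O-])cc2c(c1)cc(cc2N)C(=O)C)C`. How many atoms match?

The query [c;r6] means: aromatic carbon that belongs to a six-membered ring.
Check the 19 heavy atoms by environment: 10× c (aromatic, in 6-ring) → match; 2× N (acyclic) → no; 3× C (acyclic) → no; 1× N (charge +1, acyclic) → no; 1× O (charge -1, acyclic) → no; 2× O (acyclic) → no.
That gives 10 matching atoms.

10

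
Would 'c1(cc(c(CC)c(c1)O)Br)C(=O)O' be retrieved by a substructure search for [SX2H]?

No

The pattern [SX2H] describes an aliphatic sulfur with two connections, one being H — a thiol.
The closest candidate here is a hydroxyl group (-OH), but it is an -OH, not an -SH. No other fragment satisfies the full query, so there is no match.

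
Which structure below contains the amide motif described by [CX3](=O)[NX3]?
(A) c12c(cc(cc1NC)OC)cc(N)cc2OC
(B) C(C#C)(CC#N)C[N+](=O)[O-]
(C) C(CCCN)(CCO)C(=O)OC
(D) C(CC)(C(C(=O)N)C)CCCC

D

[CX3](=O)[NX3] describes a carbonyl carbon bonded to a trivalent nitrogen (an amide).
(A) has a primary amino group (-NH2) but the -NH2 is not attached to a carbonyl carbon.
(B) has a nitrile (-C#N) but the nitrile N is NX1 (triple-bonded), not NX3.
(C) has a methyl-ester group (-C(=O)OCH3) but the carbonyl is bonded to O, not to an NX3 nitrogen.
(D) contains a primary amide (-C(=O)NH2), which satisfies every atom and bond constraint.
So the answer is (D).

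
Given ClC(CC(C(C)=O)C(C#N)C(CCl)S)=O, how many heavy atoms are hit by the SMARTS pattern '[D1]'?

7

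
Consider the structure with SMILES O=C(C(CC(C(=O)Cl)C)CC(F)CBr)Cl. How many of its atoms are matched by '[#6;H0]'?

2

The query [#6;H0] means: any carbon with no attached hydrogen.
Check the 15 heavy atoms by environment: 1× C (H3) → no; 3× C (H1) → no; 3× C (H2) → no; 1× Br (H0) → no; 1× F (H0) → no; 2× C (H0) → match; 2× O (H0) → no; 2× Cl (H0) → no.
That gives 2 matching atoms.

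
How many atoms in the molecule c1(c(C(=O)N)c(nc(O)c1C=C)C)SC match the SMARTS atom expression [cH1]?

The query [cH1] means: aromatic carbon bearing exactly one hydrogen.
Check the 15 heavy atoms by environment: 1× n (aromatic, H0) → no; 5× c (aromatic, H0) → no; 2× C (H3) → no; 1× O (H1) → no; 1× C (H1) → no; 1× C (H2) → no; 1× C (H0) → no; 1× O (H0) → no; 1× N (H2) → no; 1× S (H0) → no.
No environment satisfies the query, so 0 matching atoms.

0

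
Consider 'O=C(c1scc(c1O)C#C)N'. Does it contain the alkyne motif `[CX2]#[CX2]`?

The pattern [CX2]#[CX2] describes a carbon-carbon triple bond — an alkyne.
The molecule carries an ethynyl group (-C#CH), whose atoms satisfy every constraint of the query, so the pattern matches.

Yes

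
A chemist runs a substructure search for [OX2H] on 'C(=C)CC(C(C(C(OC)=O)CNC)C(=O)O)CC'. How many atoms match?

Check the 18 heavy atoms by environment: 3× C (H2, X4) → no; 3× C (H1, X4) → no; 3× C (H3, X4) → no; 1× C (H1, X3) → no; 1× C (H2, X3) → no; 2× C (H0, X3) → no; 2× O (H0, X1) → no; 1× O (H0, X2) → no; 1× N (H1, X3) → no; 1× O (H1, X2) → match.
That gives 1 matching atom.

1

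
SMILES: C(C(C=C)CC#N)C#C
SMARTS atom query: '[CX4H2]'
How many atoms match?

2

The query [CX4H2] means: sp3 carbon (X4) with exactly two hydrogens.
Check the 9 heavy atoms by environment: 2× C (H2, X4) → match; 1× C (H1, X4) → no; 1× C (H1, X3) → no; 1× C (H2, X3) → no; 2× C (H0, X2) → no; 1× N (H0, X1) → no; 1× C (H1, X2) → no.
That gives 2 matching atoms.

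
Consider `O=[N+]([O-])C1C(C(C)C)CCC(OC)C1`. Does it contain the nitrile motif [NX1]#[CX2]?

The pattern [NX1]#[CX2] describes a nitrogen triple-bonded to a two-connected carbon — a nitrile.
The closest candidate here is a nitro group (-[N+](=O)[O-]), but there is no C#N triple bond. No other fragment satisfies the full query, so there is no match.

No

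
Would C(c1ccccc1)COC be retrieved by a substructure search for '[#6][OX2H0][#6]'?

The pattern [#6][OX2H0][#6] describes an aliphatic oxygen bridging two carbons with no H on the oxygen — an ether.
The molecule carries a methoxy ether (-OCH3), whose atoms satisfy every constraint of the query, so the pattern matches.

Yes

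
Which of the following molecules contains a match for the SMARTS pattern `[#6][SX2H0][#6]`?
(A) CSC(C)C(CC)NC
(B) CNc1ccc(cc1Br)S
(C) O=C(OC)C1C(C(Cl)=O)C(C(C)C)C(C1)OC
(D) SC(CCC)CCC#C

A

[#6][SX2H0][#6] describes an aliphatic sulfur bridging two carbons with no H on the sulfur (a thioether).
(A) contains a methylthio ether (-SCH3), which satisfies every atom and bond constraint.
(B) has a thiol (-SH) but the sulfur has H1, not H0 bridging two carbons.
(C) has a methoxy ether (-OCH3) but the bridging atom is O, not S.
(D) has a thiol (-SH) but the sulfur has H1, not H0 bridging two carbons.
So the answer is (A).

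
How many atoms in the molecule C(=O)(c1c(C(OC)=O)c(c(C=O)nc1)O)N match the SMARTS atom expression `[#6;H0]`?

6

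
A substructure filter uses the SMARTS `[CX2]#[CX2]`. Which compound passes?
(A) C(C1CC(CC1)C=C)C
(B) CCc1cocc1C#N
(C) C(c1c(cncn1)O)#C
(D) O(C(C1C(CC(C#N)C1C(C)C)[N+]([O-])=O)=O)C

C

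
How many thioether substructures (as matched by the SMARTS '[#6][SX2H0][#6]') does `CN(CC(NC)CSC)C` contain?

1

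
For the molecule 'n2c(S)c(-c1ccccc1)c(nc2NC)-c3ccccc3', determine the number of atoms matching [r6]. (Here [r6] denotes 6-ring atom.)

18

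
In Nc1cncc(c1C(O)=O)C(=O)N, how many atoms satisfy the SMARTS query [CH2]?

The query [CH2] means: aliphatic carbon with exactly two hydrogens.
Check the 13 heavy atoms by environment: 1× n (aromatic, H0) → no; 2× c (aromatic, H1) → no; 3× c (aromatic, H0) → no; 2× C (H0) → no; 2× O (H0) → no; 1× O (H1) → no; 2× N (H2) → no.
No environment satisfies the query, so 0 matching atoms.

0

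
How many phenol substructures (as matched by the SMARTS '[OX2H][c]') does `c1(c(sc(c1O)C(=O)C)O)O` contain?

3

[OX2H][c] is the SMARTS for a phenol: a hydroxyl oxygen attached to an aromatic carbon.
The molecule carries 3 separate instances of a hydroxyl group (-OH) meeting every constraint; each maps to a distinct set of atoms, giving 3 matches.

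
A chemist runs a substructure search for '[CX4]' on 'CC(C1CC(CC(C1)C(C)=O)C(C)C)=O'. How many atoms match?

11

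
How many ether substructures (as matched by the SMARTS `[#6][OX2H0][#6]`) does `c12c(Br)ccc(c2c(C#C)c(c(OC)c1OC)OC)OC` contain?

4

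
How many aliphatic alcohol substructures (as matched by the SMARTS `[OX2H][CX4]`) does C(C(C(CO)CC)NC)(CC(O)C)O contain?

3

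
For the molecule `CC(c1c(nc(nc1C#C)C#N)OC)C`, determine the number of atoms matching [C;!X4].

3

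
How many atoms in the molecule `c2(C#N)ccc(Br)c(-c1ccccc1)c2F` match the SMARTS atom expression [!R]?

4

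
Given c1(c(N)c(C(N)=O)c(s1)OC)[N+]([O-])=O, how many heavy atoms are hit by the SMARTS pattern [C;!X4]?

1

Check the 14 heavy atoms by environment: 1× s (aromatic, X2) → no; 4× c (aromatic, X3) → no; 1× N (charge +1, X3) → no; 1× O (charge -1, X1) → no; 2× O (X1) → no; 1× O (X2) → no; 1× C (X4) → no; 2× N (X3) → no; 1× C (X3) → match.
That gives 1 matching atom.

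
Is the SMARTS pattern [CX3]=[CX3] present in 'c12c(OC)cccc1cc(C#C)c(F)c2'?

The pattern [CX3]=[CX3] describes a non-aromatic C=C double bond between two sp2 carbons — an alkene.
The closest candidate here is an ethynyl group (-C#CH), but the C-C bond is a triple bond, not a double bond. No other fragment satisfies the full query, so there is no match.

No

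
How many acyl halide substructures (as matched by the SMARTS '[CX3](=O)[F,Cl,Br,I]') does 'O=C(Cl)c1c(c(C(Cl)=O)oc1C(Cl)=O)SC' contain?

3

[CX3](=O)[F,Cl,Br,I] is the SMARTS for an acyl halide: a carbonyl carbon bonded to a halogen.
The molecule carries 3 separate instances of an acyl chloride (-C(=O)Cl) meeting every constraint; each maps to a distinct set of atoms, giving 3 matches.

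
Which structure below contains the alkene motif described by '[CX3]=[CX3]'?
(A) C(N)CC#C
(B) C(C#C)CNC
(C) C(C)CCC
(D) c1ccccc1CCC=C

D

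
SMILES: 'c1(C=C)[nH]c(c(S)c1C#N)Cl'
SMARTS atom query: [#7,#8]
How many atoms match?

Check the 11 heavy atoms by environment: 1× n (aromatic) → match; 4× c (aromatic) → no; 1× Cl → no; 3× C → no; 1× N → match; 1× S → no.
Summing the matching environments: 1 + 1 = 2 matching atoms.

2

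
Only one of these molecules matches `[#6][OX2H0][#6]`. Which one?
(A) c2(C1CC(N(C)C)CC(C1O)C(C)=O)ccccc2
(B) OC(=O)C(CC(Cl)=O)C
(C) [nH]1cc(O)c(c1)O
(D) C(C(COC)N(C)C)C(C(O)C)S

D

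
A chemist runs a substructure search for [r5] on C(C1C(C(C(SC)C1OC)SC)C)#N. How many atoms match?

5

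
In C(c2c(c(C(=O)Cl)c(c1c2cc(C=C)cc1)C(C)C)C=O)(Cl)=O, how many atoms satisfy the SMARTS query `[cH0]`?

Check the 23 heavy atoms by environment: 7× c (aromatic, H0) → match; 3× c (aromatic, H1) → no; 3× C (H1) → no; 1× C (H2) → no; 2× C (H3) → no; 3× O (H0) → no; 2× C (H0) → no; 2× Cl (H0) → no.
That gives 7 matching atoms.

7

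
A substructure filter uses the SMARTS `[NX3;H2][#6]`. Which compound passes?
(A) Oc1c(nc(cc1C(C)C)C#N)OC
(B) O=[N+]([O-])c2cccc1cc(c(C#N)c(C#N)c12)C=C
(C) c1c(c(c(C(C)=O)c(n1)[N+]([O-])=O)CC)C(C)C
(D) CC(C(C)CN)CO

D

[NX3;H2][#6] describes a trivalent nitrogen with two H attached to carbon (a primary amine).
(A) has a nitrile (-C#N) but the nitrogen is NX1 (triple-bonded), not NX3 with two H.
(B) has a nitro group (-[N+](=O)[O-]) but the nitrogen is [N+] with no H, not NX3H2.
(C) has a nitro group (-[N+](=O)[O-]) but the nitrogen is [N+] with no H, not NX3H2.
(D) contains a primary amino group (-NH2), which satisfies every atom and bond constraint.
So the answer is (D).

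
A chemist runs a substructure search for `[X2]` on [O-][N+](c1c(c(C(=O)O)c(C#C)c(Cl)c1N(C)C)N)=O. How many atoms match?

3

The query [X2] means: any atom with exactly two total connections (bonds + H).
Check the 19 heavy atoms by environment: 6× c (aromatic, X3) → no; 1× C (X3) → no; 2× O (X1) → no; 1× O (X2) → match; 2× N (X3) → no; 2× C (X4) → no; 2× C (X2) → match; 1× N (charge +1, X3) → no; 1× O (charge -1, X1) → no; 1× Cl (X1) → no.
Summing the matching environments: 1 + 2 = 3 matching atoms.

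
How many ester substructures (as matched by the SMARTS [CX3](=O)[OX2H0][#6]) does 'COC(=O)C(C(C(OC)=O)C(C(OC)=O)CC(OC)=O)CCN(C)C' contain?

4

[CX3](=O)[OX2H0][#6] is the SMARTS for an ester: a carbonyl carbon bonded to an oxygen that is itself bonded to carbon (no H on that O).
The molecule carries 4 separate instances of a methyl-ester group (-C(=O)OCH3) meeting every constraint; each maps to a distinct set of atoms, giving 4 matches.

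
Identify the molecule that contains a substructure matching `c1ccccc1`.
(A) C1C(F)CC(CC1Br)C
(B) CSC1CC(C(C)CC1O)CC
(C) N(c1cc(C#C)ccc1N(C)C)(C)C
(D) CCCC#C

C

c1ccccc1 describes six aromatic carbons in a ring (a benzene ring).
(A) has a methyl group (-CH3) but no six-membered all-carbon aromatic ring is present.
(B) has a methyl group (-CH3) but no six-membered all-carbon aromatic ring is present.
(C) contains the required atom environment, so the pattern matches.
(D) has a methyl group (-CH3) but no six-membered all-carbon aromatic ring is present.
So the answer is (C).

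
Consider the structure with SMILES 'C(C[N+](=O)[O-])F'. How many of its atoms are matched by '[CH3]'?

The query [CH3] means: aliphatic carbon with exactly three hydrogens.
Check the 6 heavy atoms by environment: 2× C (H2) → no; 1× N (charge +1, H0) → no; 1× O (charge -1, H0) → no; 1× O (H0) → no; 1× F (H0) → no.
No environment satisfies the query, so 0 matching atoms.

0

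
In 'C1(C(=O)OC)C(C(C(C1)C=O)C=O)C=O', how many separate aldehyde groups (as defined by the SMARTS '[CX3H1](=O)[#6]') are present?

[CX3H1](=O)[#6] is the SMARTS for an aldehyde: an sp2 carbon with one H, double-bonded to O and single-bonded to carbon.
The molecule carries 3 separate instances of an aldehyde (-CHO) meeting every constraint; each maps to a distinct set of atoms, giving 3 matches.

3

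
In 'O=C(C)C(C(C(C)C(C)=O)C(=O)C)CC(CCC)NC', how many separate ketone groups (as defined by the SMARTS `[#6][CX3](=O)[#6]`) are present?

[#6][CX3](=O)[#6] is the SMARTS for a ketone: a carbonyl carbon (no H) flanked by two carbons.
The molecule carries 3 separate instances of an acetyl/ketone group (-C(=O)CH3) meeting every constraint; each maps to a distinct set of atoms, giving 3 matches.

3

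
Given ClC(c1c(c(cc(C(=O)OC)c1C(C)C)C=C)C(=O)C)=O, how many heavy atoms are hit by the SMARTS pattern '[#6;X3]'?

11

The query [#6;X3] means: any carbon (aromatic or not) with three total connections.
Check the 21 heavy atoms by environment: 6× c (aromatic, X3) → match; 5× C (X3) → match; 5× C (X4) → no; 3× O (X1) → no; 1× Cl (X1) → no; 1× O (X2) → no.
Summing the matching environments: 6 + 5 = 11 matching atoms.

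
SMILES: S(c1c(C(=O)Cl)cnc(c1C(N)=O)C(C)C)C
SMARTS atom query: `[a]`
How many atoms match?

6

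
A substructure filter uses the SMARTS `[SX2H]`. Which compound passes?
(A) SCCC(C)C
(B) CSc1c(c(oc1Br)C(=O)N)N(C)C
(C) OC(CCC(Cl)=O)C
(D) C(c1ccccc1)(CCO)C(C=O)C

A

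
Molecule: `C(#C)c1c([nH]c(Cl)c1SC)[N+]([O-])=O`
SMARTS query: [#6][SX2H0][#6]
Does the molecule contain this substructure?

Yes

The pattern [#6][SX2H0][#6] describes an aliphatic sulfur bridging two carbons with no H on the sulfur — a thioether.
The molecule carries a methylthio ether (-SCH3), whose atoms satisfy every constraint of the query, so the pattern matches.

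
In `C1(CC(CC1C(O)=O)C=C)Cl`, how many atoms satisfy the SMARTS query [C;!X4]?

The query [C;!X4] means: aliphatic carbon that does not have four total connections.
Check the 11 heavy atoms by environment: 5× C (X4) → no; 1× Cl (X1) → no; 3× C (X3) → match; 1× O (X1) → no; 1× O (X2) → no.
That gives 3 matching atoms.

3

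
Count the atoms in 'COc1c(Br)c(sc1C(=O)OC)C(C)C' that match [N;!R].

Check the 15 heavy atoms by environment: 1× s (aromatic, in 5-ring) → no; 4× c (aromatic, in 5-ring) → no; 6× C (acyclic) → no; 3× O (acyclic) → no; 1× Br (acyclic) → no.
No environment satisfies the query, so 0 matching atoms.

0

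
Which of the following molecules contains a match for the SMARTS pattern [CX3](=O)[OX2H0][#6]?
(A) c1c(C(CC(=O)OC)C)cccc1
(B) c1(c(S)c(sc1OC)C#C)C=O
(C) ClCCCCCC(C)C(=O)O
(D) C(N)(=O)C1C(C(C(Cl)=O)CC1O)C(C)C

A

[CX3](=O)[OX2H0][#6] describes a carbonyl carbon bonded to an oxygen that is itself bonded to carbon (no H on that O) (an ester).
(A) contains a methyl-ester group (-C(=O)OCH3), which satisfies every atom and bond constraint.
(B) has a methoxy ether (-OCH3) but the ether oxygen is not adjacent to a C=O carbon.
(C) has a carboxylic acid group (-C(=O)OH) but the singly-bonded O carries H (OX2H1, not H0).
(D) has a primary amide (-C(=O)NH2) but the carbonyl is bonded to N, not to an O-C linkage.
So the answer is (A).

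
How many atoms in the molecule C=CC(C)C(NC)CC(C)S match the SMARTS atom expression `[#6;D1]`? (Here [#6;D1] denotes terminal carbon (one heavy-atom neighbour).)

The query [#6;D1] means: carbon bonded to exactly one heavy atom.
Check the 11 heavy atoms by environment: 4× C (D1) → match; 3× C (D3) → no; 2× C (D2) → no; 1× N (D2) → no; 1× S (D1) → no.
That gives 4 matching atoms.

4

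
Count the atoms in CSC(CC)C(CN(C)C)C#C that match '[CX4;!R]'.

Check the 12 heavy atoms by environment: 8× C (X4, acyclic) → match; 2× C (X2, acyclic) → no; 1× S (X2, acyclic) → no; 1× N (X3, acyclic) → no.
That gives 8 matching atoms.

8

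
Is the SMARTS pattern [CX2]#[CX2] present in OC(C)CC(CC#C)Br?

Yes

The pattern [CX2]#[CX2] describes a carbon-carbon triple bond — an alkyne.
The molecule carries an ethynyl group (-C#CH), whose atoms satisfy every constraint of the query, so the pattern matches.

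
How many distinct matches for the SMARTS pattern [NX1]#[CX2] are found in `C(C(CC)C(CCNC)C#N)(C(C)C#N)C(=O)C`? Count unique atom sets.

[NX1]#[CX2] is the SMARTS for a nitrile: a nitrogen triple-bonded to a two-connected carbon.
The molecule carries 2 separate instances of a nitrile (-C#N) meeting every constraint; each maps to a distinct set of atoms, giving 2 matches.

2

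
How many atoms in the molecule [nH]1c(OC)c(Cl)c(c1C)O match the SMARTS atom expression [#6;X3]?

4

Check the 10 heavy atoms by environment: 1× n (aromatic, X3) → no; 4× c (aromatic, X3) → match; 2× O (X2) → no; 1× Cl (X1) → no; 2× C (X4) → no.
That gives 4 matching atoms.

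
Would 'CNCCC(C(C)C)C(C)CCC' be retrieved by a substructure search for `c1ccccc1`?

The pattern c1ccccc1 describes six aromatic carbons in a ring — a benzene ring.
The closest candidate here is a methyl group (-CH3), but no six-membered all-carbon aromatic ring is present. No other fragment satisfies the full query, so there is no match.

No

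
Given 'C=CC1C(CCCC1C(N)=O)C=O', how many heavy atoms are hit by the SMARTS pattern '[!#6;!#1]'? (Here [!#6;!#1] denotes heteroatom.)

3

The query [!#6;!#1] means: not carbon and not hydrogen — any heteroatom.
Check the 13 heavy atoms by environment: 10× C → no; 2× O → match; 1× N → match.
Summing the matching environments: 2 + 1 = 3 matching atoms.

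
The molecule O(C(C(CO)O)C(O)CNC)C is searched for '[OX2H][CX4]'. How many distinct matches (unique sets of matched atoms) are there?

3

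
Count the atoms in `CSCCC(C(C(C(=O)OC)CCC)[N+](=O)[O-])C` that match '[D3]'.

5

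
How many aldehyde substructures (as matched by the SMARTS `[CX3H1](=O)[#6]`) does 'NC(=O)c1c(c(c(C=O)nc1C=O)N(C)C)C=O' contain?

[CX3H1](=O)[#6] is the SMARTS for an aldehyde: an sp2 carbon with one H, double-bonded to O and single-bonded to carbon.
The molecule carries 3 separate instances of an aldehyde (-CHO) meeting every constraint; each maps to a distinct set of atoms, giving 3 matches.

3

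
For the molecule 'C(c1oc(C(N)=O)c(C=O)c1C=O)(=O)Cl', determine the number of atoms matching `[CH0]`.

2

The query [CH0] means: aliphatic carbon with no attached hydrogen.
Check the 15 heavy atoms by environment: 1× o (aromatic, H0) → no; 4× c (aromatic, H0) → no; 2× C (H0) → match; 4× O (H0) → no; 1× N (H2) → no; 1× Cl (H0) → no; 2× C (H1) → no.
That gives 2 matching atoms.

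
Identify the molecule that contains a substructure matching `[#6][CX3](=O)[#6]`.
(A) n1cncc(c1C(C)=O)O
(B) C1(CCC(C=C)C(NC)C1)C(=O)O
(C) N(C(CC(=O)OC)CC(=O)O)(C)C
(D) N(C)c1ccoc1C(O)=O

[#6][CX3](=O)[#6] describes a carbonyl carbon (no H) flanked by two carbons (a ketone).
(A) contains an acetyl/ketone group (-C(=O)CH3), which satisfies every atom and bond constraint.
(B) has a carboxylic acid group (-C(=O)OH) but one neighbour of the carbonyl carbon is O, not C.
(C) has a methyl-ester group (-C(=O)OCH3) but one neighbour of the carbonyl carbon is O, not C.
(D) has a carboxylic acid group (-C(=O)OH) but one neighbour of the carbonyl carbon is O, not C.
So the answer is (A).

A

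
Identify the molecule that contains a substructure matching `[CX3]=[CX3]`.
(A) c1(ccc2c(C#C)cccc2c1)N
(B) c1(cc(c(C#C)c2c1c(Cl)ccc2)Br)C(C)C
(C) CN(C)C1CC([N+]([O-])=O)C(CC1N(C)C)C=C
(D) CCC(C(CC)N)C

[CX3]=[CX3] describes a non-aromatic C=C double bond between two sp2 carbons (an alkene).
(A) has an ethynyl group (-C#CH) but the C-C bond is a triple bond, not a double bond.
(B) has an ethynyl group (-C#CH) but the C-C bond is a triple bond, not a double bond.
(C) contains a vinyl group (-CH=CH2), which satisfies every atom and bond constraint.
(D) has an ethyl group (-CH2CH3) but its C-C bond is a single bond between CX4 carbons, not CX3=CX3.
So the answer is (C).

C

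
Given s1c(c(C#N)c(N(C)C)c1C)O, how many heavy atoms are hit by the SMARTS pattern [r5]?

The query [r5] means: r5 matches atoms in a five-membered ring.
Check the 12 heavy atoms by environment: 1× s (aromatic, in 5-ring) → match; 4× c (aromatic, in 5-ring) → match; 1× O (acyclic) → no; 4× C (acyclic) → no; 2× N (acyclic) → no.
Summing the matching environments: 1 + 4 = 5 matching atoms.

5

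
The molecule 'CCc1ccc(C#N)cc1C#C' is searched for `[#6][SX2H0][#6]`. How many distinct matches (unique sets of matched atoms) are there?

[#6][SX2H0][#6] is the SMARTS for a thioether: an aliphatic sulfur bridging two carbons with no H on the sulfur.
No fragment in the molecule satisfies every constraint, giving 0 matches.

0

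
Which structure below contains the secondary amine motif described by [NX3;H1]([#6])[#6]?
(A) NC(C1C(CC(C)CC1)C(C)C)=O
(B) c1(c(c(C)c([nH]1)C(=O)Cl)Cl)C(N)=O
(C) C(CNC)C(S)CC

C

[NX3;H1]([#6])[#6] describes a trivalent nitrogen with one H, bonded to two carbons (a secondary amine).
(A) has a primary amide (-C(=O)NH2) but the -C(=O)NH2 nitrogen has H2, not H1.
(B) has a primary amide (-C(=O)NH2) but the -C(=O)NH2 nitrogen has H2, not H1.
(C) contains an N-methylamino group (-NHCH3), which satisfies every atom and bond constraint.
So the answer is (C).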